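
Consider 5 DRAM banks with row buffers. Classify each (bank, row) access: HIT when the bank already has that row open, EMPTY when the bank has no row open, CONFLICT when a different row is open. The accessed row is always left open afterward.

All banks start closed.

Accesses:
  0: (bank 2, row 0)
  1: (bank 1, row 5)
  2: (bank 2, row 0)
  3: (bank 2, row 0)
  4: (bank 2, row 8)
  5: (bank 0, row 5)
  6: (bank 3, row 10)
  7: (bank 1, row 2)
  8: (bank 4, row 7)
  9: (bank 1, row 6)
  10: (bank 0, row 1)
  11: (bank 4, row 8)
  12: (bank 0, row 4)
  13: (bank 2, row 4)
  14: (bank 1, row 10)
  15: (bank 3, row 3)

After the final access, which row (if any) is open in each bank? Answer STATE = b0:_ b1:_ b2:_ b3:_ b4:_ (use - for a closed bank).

STATE = b0:4 b1:10 b2:4 b3:3 b4:8

step 0: bank2 None->0 [EMPTY]
step 1: bank1 None->5 [EMPTY]
step 2: bank2 0->0 [HIT]
step 3: bank2 0->0 [HIT]
step 4: bank2 0->8 [CONFLICT]
step 5: bank0 None->5 [EMPTY]
step 6: bank3 None->10 [EMPTY]
step 7: bank1 5->2 [CONFLICT]
step 8: bank4 None->7 [EMPTY]
step 9: bank1 2->6 [CONFLICT]
step 10: bank0 5->1 [CONFLICT]
step 11: bank4 7->8 [CONFLICT]
step 12: bank0 1->4 [CONFLICT]
step 13: bank2 8->4 [CONFLICT]
step 14: bank1 6->10 [CONFLICT]
step 15: bank3 10->3 [CONFLICT]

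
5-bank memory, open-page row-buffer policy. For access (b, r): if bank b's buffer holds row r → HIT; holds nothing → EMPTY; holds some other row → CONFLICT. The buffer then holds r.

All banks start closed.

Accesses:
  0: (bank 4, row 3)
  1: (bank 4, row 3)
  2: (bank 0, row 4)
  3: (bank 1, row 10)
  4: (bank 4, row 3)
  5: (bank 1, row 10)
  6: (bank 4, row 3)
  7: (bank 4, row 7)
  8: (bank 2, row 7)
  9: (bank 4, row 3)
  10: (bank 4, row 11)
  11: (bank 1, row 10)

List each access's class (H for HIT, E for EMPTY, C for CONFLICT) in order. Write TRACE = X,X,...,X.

step 0: bank4 None->3 [EMPTY]
step 1: bank4 3->3 [HIT]
step 2: bank0 None->4 [EMPTY]
step 3: bank1 None->10 [EMPTY]
step 4: bank4 3->3 [HIT]
step 5: bank1 10->10 [HIT]
step 6: bank4 3->3 [HIT]
step 7: bank4 3->7 [CONFLICT]
step 8: bank2 None->7 [EMPTY]
step 9: bank4 7->3 [CONFLICT]
step 10: bank4 3->11 [CONFLICT]
step 11: bank1 10->10 [HIT]

TRACE = E,H,E,E,H,H,H,C,E,C,C,H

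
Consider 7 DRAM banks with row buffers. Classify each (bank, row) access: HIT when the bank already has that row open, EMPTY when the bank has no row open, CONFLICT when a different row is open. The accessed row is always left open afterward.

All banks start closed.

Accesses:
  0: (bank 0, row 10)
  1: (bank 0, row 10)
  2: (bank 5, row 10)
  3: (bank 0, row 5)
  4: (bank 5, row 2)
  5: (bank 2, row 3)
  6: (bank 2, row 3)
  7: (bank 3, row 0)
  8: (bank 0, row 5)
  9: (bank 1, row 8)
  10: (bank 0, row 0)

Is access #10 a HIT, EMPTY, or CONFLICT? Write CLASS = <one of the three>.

CLASS = CONFLICT

  [0] b0 r10: no row ⇒ E
  [1] b0 r10: had r10 ⇒ H
  [2] b5 r10: no row ⇒ E
  [3] b0 r5: had r10 ⇒ C
  [4] b5 r2: had r10 ⇒ C
  [5] b2 r3: no row ⇒ E
  [6] b2 r3: had r3 ⇒ H
  [7] b3 r0: no row ⇒ E
  [8] b0 r5: had r5 ⇒ H
  [9] b1 r8: no row ⇒ E
  [10] b0 r0: had r5 ⇒ C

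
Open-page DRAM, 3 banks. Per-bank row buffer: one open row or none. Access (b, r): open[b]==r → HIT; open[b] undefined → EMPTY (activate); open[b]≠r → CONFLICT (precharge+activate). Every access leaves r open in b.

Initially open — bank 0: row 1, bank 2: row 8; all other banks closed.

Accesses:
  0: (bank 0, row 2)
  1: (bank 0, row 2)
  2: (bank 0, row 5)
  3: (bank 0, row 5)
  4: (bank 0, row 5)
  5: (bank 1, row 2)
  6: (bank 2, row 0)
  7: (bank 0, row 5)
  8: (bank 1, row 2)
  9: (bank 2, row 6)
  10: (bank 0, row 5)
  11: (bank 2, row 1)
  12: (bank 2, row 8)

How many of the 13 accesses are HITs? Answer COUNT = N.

step 0: bank0 1->2 [CONFLICT]
step 1: bank0 2->2 [HIT]
step 2: bank0 2->5 [CONFLICT]
step 3: bank0 5->5 [HIT]
step 4: bank0 5->5 [HIT]
step 5: bank1 None->2 [EMPTY]
step 6: bank2 8->0 [CONFLICT]
step 7: bank0 5->5 [HIT]
step 8: bank1 2->2 [HIT]
step 9: bank2 0->6 [CONFLICT]
step 10: bank0 5->5 [HIT]
step 11: bank2 6->1 [CONFLICT]
step 12: bank2 1->8 [CONFLICT]

COUNT = 6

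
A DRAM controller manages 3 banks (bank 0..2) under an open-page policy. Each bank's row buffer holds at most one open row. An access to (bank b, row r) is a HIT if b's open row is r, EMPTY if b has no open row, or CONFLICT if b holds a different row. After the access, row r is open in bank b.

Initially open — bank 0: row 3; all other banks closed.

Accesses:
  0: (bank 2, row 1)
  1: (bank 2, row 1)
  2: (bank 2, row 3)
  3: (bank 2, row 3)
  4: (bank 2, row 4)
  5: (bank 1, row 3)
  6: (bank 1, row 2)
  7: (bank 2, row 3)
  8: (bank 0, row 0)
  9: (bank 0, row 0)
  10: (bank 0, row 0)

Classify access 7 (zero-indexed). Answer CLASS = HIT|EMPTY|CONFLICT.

CLASS = CONFLICT

step 0: bank2 None->1 [EMPTY]
step 1: bank2 1->1 [HIT]
step 2: bank2 1->3 [CONFLICT]
step 3: bank2 3->3 [HIT]
step 4: bank2 3->4 [CONFLICT]
step 5: bank1 None->3 [EMPTY]
step 6: bank1 3->2 [CONFLICT]
step 7: bank2 4->3 [CONFLICT]
step 8: bank0 3->0 [CONFLICT]
step 9: bank0 0->0 [HIT]
step 10: bank0 0->0 [HIT]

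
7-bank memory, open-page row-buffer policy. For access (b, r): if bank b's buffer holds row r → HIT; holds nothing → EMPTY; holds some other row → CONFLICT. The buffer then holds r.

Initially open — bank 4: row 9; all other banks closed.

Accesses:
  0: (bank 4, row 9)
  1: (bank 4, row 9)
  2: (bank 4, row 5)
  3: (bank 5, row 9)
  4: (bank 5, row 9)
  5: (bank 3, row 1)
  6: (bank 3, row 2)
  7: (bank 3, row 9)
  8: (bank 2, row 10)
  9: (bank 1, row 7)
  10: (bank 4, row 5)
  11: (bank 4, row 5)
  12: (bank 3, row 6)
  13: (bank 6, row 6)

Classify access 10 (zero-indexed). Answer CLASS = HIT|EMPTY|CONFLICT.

0: bank 4 row 9 — prev 9 → HIT
1: bank 4 row 9 — prev 9 → HIT
2: bank 4 row 5 — prev 9 → CONFLICT
3: bank 5 row 9 — prev None → EMPTY
4: bank 5 row 9 — prev 9 → HIT
5: bank 3 row 1 — prev None → EMPTY
6: bank 3 row 2 — prev 1 → CONFLICT
7: bank 3 row 9 — prev 2 → CONFLICT
8: bank 2 row 10 — prev None → EMPTY
9: bank 1 row 7 — prev None → EMPTY
10: bank 4 row 5 — prev 5 → HIT
11: bank 4 row 5 — prev 5 → HIT
12: bank 3 row 6 — prev 9 → CONFLICT
13: bank 6 row 6 — prev None → EMPTY

CLASS = HIT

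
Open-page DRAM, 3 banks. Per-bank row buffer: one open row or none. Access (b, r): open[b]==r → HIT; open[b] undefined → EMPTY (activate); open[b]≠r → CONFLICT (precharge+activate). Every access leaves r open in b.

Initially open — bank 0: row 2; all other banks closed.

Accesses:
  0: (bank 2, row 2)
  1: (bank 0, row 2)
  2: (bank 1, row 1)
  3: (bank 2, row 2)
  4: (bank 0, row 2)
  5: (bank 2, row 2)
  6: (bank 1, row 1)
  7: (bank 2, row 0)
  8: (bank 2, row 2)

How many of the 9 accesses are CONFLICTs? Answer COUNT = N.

#0 (2,2) E
#1 (0,2) H  (was 2)
#2 (1,1) E
#3 (2,2) H  (was 2)
#4 (0,2) H  (was 2)
#5 (2,2) H  (was 2)
#6 (1,1) H  (was 1)
#7 (2,0) C  (was 2)
#8 (2,2) C  (was 0)

COUNT = 2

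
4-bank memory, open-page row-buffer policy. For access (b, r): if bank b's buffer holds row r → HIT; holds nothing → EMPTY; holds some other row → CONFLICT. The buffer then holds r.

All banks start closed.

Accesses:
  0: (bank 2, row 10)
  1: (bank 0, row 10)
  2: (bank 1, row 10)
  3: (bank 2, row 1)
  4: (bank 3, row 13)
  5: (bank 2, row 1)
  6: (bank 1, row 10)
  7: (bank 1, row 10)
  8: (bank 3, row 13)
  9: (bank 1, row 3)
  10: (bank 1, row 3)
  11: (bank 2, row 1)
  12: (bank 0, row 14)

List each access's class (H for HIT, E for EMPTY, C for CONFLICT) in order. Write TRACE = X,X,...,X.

TRACE = E,E,E,C,E,H,H,H,H,C,H,H,C

step 0: bank2 None->10 [EMPTY]
step 1: bank0 None->10 [EMPTY]
step 2: bank1 None->10 [EMPTY]
step 3: bank2 10->1 [CONFLICT]
step 4: bank3 None->13 [EMPTY]
step 5: bank2 1->1 [HIT]
step 6: bank1 10->10 [HIT]
step 7: bank1 10->10 [HIT]
step 8: bank3 13->13 [HIT]
step 9: bank1 10->3 [CONFLICT]
step 10: bank1 3->3 [HIT]
step 11: bank2 1->1 [HIT]
step 12: bank0 10->14 [CONFLICT]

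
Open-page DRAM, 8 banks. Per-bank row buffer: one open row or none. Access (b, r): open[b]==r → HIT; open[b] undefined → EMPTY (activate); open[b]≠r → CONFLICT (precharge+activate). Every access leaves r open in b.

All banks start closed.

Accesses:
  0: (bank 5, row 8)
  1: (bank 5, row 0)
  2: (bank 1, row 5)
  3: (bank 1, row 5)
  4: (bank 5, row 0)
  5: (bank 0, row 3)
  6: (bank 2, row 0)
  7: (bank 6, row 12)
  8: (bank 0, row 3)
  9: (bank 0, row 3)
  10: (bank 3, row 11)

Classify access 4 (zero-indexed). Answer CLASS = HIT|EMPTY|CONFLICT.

CLASS = HIT

  [0] b5 r8: no row ⇒ E
  [1] b5 r0: had r8 ⇒ C
  [2] b1 r5: no row ⇒ E
  [3] b1 r5: had r5 ⇒ H
  [4] b5 r0: had r0 ⇒ H
  [5] b0 r3: no row ⇒ E
  [6] b2 r0: no row ⇒ E
  [7] b6 r12: no row ⇒ E
  [8] b0 r3: had r3 ⇒ H
  [9] b0 r3: had r3 ⇒ H
  [10] b3 r11: no row ⇒ E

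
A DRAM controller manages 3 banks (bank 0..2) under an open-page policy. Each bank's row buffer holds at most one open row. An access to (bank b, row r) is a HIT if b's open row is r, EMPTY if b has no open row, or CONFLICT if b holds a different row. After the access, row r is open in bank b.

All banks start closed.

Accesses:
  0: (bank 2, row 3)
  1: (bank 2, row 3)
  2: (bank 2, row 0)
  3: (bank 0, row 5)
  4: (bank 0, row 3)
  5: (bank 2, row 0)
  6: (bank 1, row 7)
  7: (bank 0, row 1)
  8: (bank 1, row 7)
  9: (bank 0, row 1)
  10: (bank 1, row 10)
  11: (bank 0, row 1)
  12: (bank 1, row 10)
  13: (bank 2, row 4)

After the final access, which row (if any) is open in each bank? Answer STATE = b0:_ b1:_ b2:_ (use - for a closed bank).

STATE = b0:1 b1:10 b2:4

step 0: bank2 None->3 [EMPTY]
step 1: bank2 3->3 [HIT]
step 2: bank2 3->0 [CONFLICT]
step 3: bank0 None->5 [EMPTY]
step 4: bank0 5->3 [CONFLICT]
step 5: bank2 0->0 [HIT]
step 6: bank1 None->7 [EMPTY]
step 7: bank0 3->1 [CONFLICT]
step 8: bank1 7->7 [HIT]
step 9: bank0 1->1 [HIT]
step 10: bank1 7->10 [CONFLICT]
step 11: bank0 1->1 [HIT]
step 12: bank1 10->10 [HIT]
step 13: bank2 0->4 [CONFLICT]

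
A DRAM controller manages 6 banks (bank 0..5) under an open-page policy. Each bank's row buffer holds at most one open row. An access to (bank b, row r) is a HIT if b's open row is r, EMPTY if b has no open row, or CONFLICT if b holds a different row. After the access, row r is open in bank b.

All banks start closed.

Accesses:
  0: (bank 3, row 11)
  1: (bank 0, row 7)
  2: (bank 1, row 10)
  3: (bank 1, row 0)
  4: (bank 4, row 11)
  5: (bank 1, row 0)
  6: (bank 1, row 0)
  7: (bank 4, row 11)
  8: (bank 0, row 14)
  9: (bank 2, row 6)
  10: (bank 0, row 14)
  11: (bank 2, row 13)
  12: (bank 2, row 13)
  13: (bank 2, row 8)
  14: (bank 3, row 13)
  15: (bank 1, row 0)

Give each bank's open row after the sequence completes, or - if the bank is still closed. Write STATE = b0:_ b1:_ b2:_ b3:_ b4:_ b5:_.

#0 (3,11) E
#1 (0,7) E
#2 (1,10) E
#3 (1,0) C  (was 10)
#4 (4,11) E
#5 (1,0) H  (was 0)
#6 (1,0) H  (was 0)
#7 (4,11) H  (was 11)
#8 (0,14) C  (was 7)
#9 (2,6) E
#10 (0,14) H  (was 14)
#11 (2,13) C  (was 6)
#12 (2,13) H  (was 13)
#13 (2,8) C  (was 13)
#14 (3,13) C  (was 11)
#15 (1,0) H  (was 0)

STATE = b0:14 b1:0 b2:8 b3:13 b4:11 b5:-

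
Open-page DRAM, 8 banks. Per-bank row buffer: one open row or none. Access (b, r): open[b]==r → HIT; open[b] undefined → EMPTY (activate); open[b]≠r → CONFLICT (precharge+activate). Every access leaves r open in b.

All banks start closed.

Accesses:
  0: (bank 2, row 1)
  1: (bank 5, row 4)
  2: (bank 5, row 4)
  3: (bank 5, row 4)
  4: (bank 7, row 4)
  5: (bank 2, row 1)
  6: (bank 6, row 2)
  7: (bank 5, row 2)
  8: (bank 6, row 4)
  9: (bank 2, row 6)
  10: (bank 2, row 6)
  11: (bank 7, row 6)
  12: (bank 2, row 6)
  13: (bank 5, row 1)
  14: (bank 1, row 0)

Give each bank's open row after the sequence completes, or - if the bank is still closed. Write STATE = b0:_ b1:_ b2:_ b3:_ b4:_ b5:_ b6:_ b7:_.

STATE = b0:- b1:0 b2:6 b3:- b4:- b5:1 b6:4 b7:6

0: bank 2 row 1 — prev None → EMPTY
1: bank 5 row 4 — prev None → EMPTY
2: bank 5 row 4 — prev 4 → HIT
3: bank 5 row 4 — prev 4 → HIT
4: bank 7 row 4 — prev None → EMPTY
5: bank 2 row 1 — prev 1 → HIT
6: bank 6 row 2 — prev None → EMPTY
7: bank 5 row 2 — prev 4 → CONFLICT
8: bank 6 row 4 — prev 2 → CONFLICT
9: bank 2 row 6 — prev 1 → CONFLICT
10: bank 2 row 6 — prev 6 → HIT
11: bank 7 row 6 — prev 4 → CONFLICT
12: bank 2 row 6 — prev 6 → HIT
13: bank 5 row 1 — prev 2 → CONFLICT
14: bank 1 row 0 — prev None → EMPTY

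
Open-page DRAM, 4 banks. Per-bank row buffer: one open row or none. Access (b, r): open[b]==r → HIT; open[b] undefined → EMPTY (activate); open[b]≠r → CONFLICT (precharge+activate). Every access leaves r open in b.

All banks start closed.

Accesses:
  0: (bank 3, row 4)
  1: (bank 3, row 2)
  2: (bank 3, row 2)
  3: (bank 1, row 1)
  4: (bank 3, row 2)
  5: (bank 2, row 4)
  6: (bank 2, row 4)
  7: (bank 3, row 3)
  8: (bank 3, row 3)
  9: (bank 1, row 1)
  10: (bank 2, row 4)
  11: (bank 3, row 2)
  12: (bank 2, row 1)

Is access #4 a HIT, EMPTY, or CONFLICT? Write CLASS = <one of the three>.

CLASS = HIT

step 0: bank3 None->4 [EMPTY]
step 1: bank3 4->2 [CONFLICT]
step 2: bank3 2->2 [HIT]
step 3: bank1 None->1 [EMPTY]
step 4: bank3 2->2 [HIT]
step 5: bank2 None->4 [EMPTY]
step 6: bank2 4->4 [HIT]
step 7: bank3 2->3 [CONFLICT]
step 8: bank3 3->3 [HIT]
step 9: bank1 1->1 [HIT]
step 10: bank2 4->4 [HIT]
step 11: bank3 3->2 [CONFLICT]
step 12: bank2 4->1 [CONFLICT]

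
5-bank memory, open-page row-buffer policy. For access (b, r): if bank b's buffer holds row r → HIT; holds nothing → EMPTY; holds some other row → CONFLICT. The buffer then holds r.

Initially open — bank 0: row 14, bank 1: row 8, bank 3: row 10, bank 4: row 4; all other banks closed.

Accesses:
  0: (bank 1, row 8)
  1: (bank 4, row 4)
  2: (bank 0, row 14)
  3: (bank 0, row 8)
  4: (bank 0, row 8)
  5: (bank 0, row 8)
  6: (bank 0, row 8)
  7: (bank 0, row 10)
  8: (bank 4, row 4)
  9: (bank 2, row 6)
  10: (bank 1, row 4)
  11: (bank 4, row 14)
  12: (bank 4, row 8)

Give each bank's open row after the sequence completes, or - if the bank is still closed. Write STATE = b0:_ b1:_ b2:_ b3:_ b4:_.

#0 (1,8) H  (was 8)
#1 (4,4) H  (was 4)
#2 (0,14) H  (was 14)
#3 (0,8) C  (was 14)
#4 (0,8) H  (was 8)
#5 (0,8) H  (was 8)
#6 (0,8) H  (was 8)
#7 (0,10) C  (was 8)
#8 (4,4) H  (was 4)
#9 (2,6) E
#10 (1,4) C  (was 8)
#11 (4,14) C  (was 4)
#12 (4,8) C  (was 14)

STATE = b0:10 b1:4 b2:6 b3:10 b4:8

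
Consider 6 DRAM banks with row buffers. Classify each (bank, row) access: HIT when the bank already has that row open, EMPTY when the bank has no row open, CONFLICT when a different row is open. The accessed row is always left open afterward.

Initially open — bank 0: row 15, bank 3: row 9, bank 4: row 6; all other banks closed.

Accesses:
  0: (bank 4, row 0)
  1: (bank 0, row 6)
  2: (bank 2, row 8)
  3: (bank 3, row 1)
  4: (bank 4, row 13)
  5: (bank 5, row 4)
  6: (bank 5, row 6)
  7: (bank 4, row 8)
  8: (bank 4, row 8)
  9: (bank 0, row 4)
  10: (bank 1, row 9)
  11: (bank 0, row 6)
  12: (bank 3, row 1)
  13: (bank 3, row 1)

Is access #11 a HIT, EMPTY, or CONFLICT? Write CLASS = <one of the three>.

CLASS = CONFLICT

  [0] b4 r0: had r6 ⇒ C
  [1] b0 r6: had r15 ⇒ C
  [2] b2 r8: no row ⇒ E
  [3] b3 r1: had r9 ⇒ C
  [4] b4 r13: had r0 ⇒ C
  [5] b5 r4: no row ⇒ E
  [6] b5 r6: had r4 ⇒ C
  [7] b4 r8: had r13 ⇒ C
  [8] b4 r8: had r8 ⇒ H
  [9] b0 r4: had r6 ⇒ C
  [10] b1 r9: no row ⇒ E
  [11] b0 r6: had r4 ⇒ C
  [12] b3 r1: had r1 ⇒ H
  [13] b3 r1: had r1 ⇒ H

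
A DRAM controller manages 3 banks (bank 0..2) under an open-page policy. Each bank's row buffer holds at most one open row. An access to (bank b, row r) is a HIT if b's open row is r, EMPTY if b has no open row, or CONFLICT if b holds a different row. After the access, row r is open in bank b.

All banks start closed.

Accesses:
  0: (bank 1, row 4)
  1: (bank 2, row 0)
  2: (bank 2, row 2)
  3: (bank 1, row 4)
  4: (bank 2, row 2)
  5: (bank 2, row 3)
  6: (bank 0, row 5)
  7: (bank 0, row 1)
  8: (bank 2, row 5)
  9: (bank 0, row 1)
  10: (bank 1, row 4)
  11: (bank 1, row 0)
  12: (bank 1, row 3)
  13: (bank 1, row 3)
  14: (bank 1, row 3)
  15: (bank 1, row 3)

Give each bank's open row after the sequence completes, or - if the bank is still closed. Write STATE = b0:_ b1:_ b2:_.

STATE = b0:1 b1:3 b2:5

#0 (1,4) E
#1 (2,0) E
#2 (2,2) C  (was 0)
#3 (1,4) H  (was 4)
#4 (2,2) H  (was 2)
#5 (2,3) C  (was 2)
#6 (0,5) E
#7 (0,1) C  (was 5)
#8 (2,5) C  (was 3)
#9 (0,1) H  (was 1)
#10 (1,4) H  (was 4)
#11 (1,0) C  (was 4)
#12 (1,3) C  (was 0)
#13 (1,3) H  (was 3)
#14 (1,3) H  (was 3)
#15 (1,3) H  (was 3)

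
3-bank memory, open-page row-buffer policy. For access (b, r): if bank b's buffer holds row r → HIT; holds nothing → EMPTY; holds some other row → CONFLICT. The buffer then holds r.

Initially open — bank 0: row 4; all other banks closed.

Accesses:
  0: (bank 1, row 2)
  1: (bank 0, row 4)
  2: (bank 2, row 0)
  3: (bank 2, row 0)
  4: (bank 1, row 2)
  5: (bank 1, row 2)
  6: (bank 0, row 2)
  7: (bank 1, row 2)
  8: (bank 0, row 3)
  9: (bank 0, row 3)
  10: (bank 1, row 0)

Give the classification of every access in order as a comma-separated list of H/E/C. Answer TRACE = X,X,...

0: bank 1 row 2 — prev None → EMPTY
1: bank 0 row 4 — prev 4 → HIT
2: bank 2 row 0 — prev None → EMPTY
3: bank 2 row 0 — prev 0 → HIT
4: bank 1 row 2 — prev 2 → HIT
5: bank 1 row 2 — prev 2 → HIT
6: bank 0 row 2 — prev 4 → CONFLICT
7: bank 1 row 2 — prev 2 → HIT
8: bank 0 row 3 — prev 2 → CONFLICT
9: bank 0 row 3 — prev 3 → HIT
10: bank 1 row 0 — prev 2 → CONFLICT

TRACE = E,H,E,H,H,H,C,H,C,H,C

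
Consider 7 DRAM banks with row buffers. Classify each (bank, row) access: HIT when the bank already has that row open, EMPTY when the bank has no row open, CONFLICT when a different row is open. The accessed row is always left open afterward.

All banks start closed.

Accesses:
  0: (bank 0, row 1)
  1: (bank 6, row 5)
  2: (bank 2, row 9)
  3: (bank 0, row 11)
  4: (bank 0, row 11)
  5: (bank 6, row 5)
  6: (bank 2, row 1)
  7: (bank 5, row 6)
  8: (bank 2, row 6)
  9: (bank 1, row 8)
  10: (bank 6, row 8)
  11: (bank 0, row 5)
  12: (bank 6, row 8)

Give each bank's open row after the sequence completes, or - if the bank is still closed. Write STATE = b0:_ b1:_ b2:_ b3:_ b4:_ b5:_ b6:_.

STATE = b0:5 b1:8 b2:6 b3:- b4:- b5:6 b6:8

step 0: bank0 None->1 [EMPTY]
step 1: bank6 None->5 [EMPTY]
step 2: bank2 None->9 [EMPTY]
step 3: bank0 1->11 [CONFLICT]
step 4: bank0 11->11 [HIT]
step 5: bank6 5->5 [HIT]
step 6: bank2 9->1 [CONFLICT]
step 7: bank5 None->6 [EMPTY]
step 8: bank2 1->6 [CONFLICT]
step 9: bank1 None->8 [EMPTY]
step 10: bank6 5->8 [CONFLICT]
step 11: bank0 11->5 [CONFLICT]
step 12: bank6 8->8 [HIT]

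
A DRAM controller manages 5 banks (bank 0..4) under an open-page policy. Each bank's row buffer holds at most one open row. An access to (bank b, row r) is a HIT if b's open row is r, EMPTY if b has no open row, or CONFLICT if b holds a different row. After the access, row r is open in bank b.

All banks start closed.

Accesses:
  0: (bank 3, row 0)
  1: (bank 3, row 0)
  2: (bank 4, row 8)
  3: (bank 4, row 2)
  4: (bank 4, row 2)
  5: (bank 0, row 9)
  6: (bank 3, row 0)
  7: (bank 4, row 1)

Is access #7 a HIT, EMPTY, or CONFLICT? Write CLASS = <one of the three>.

CLASS = CONFLICT

0: bank 3 row 0 — prev None → EMPTY
1: bank 3 row 0 — prev 0 → HIT
2: bank 4 row 8 — prev None → EMPTY
3: bank 4 row 2 — prev 8 → CONFLICT
4: bank 4 row 2 — prev 2 → HIT
5: bank 0 row 9 — prev None → EMPTY
6: bank 3 row 0 — prev 0 → HIT
7: bank 4 row 1 — prev 2 → CONFLICT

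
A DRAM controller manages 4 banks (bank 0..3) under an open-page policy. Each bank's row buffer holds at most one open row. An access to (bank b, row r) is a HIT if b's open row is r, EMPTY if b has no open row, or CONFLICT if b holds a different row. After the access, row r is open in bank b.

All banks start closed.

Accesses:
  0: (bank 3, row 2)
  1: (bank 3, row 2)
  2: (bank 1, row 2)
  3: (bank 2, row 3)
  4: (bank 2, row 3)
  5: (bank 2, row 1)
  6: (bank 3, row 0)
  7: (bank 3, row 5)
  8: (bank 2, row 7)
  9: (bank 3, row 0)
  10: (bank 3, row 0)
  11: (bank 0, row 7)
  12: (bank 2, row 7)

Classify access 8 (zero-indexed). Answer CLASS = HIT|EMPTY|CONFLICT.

step 0: bank3 None->2 [EMPTY]
step 1: bank3 2->2 [HIT]
step 2: bank1 None->2 [EMPTY]
step 3: bank2 None->3 [EMPTY]
step 4: bank2 3->3 [HIT]
step 5: bank2 3->1 [CONFLICT]
step 6: bank3 2->0 [CONFLICT]
step 7: bank3 0->5 [CONFLICT]
step 8: bank2 1->7 [CONFLICT]
step 9: bank3 5->0 [CONFLICT]
step 10: bank3 0->0 [HIT]
step 11: bank0 None->7 [EMPTY]
step 12: bank2 7->7 [HIT]

CLASS = CONFLICT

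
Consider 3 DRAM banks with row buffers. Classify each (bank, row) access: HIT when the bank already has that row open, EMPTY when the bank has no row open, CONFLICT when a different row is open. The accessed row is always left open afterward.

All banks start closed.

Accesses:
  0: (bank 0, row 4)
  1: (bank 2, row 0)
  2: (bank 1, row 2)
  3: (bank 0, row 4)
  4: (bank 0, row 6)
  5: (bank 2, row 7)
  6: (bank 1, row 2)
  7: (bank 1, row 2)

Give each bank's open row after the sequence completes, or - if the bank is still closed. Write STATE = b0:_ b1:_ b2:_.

STATE = b0:6 b1:2 b2:7

  [0] b0 r4: no row ⇒ E
  [1] b2 r0: no row ⇒ E
  [2] b1 r2: no row ⇒ E
  [3] b0 r4: had r4 ⇒ H
  [4] b0 r6: had r4 ⇒ C
  [5] b2 r7: had r0 ⇒ C
  [6] b1 r2: had r2 ⇒ H
  [7] b1 r2: had r2 ⇒ H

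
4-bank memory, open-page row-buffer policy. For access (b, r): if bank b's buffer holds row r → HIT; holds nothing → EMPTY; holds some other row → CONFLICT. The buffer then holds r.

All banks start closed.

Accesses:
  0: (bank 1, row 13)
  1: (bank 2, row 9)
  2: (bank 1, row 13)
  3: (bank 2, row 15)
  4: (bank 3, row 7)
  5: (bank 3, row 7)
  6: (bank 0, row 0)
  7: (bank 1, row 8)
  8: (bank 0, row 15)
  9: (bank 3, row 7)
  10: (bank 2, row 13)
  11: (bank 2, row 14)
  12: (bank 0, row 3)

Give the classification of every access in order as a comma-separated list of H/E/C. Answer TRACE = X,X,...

TRACE = E,E,H,C,E,H,E,C,C,H,C,C,C

step 0: bank1 None->13 [EMPTY]
step 1: bank2 None->9 [EMPTY]
step 2: bank1 13->13 [HIT]
step 3: bank2 9->15 [CONFLICT]
step 4: bank3 None->7 [EMPTY]
step 5: bank3 7->7 [HIT]
step 6: bank0 None->0 [EMPTY]
step 7: bank1 13->8 [CONFLICT]
step 8: bank0 0->15 [CONFLICT]
step 9: bank3 7->7 [HIT]
step 10: bank2 15->13 [CONFLICT]
step 11: bank2 13->14 [CONFLICT]
step 12: bank0 15->3 [CONFLICT]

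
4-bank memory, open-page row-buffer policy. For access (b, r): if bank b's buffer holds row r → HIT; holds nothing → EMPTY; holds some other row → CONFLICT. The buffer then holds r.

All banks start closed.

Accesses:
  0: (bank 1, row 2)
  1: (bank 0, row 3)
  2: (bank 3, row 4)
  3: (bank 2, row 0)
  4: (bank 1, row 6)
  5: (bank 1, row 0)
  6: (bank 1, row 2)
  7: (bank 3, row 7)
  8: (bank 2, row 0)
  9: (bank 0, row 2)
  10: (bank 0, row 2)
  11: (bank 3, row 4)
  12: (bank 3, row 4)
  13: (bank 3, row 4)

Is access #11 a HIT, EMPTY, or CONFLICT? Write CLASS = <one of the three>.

0: bank 1 row 2 — prev None → EMPTY
1: bank 0 row 3 — prev None → EMPTY
2: bank 3 row 4 — prev None → EMPTY
3: bank 2 row 0 — prev None → EMPTY
4: bank 1 row 6 — prev 2 → CONFLICT
5: bank 1 row 0 — prev 6 → CONFLICT
6: bank 1 row 2 — prev 0 → CONFLICT
7: bank 3 row 7 — prev 4 → CONFLICT
8: bank 2 row 0 — prev 0 → HIT
9: bank 0 row 2 — prev 3 → CONFLICT
10: bank 0 row 2 — prev 2 → HIT
11: bank 3 row 4 — prev 7 → CONFLICT
12: bank 3 row 4 — prev 4 → HIT
13: bank 3 row 4 — prev 4 → HIT

CLASS = CONFLICT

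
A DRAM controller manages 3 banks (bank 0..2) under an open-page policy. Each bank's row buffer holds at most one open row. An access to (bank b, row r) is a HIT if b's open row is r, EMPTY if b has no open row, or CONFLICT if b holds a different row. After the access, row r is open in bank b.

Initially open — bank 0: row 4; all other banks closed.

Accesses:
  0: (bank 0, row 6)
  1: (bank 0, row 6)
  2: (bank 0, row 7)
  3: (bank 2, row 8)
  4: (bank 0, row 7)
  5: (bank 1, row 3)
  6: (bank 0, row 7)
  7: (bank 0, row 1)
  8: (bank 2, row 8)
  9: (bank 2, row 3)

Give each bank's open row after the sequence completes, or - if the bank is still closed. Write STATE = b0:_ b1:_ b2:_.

STATE = b0:1 b1:3 b2:3

0: bank 0 row 6 — prev 4 → CONFLICT
1: bank 0 row 6 — prev 6 → HIT
2: bank 0 row 7 — prev 6 → CONFLICT
3: bank 2 row 8 — prev None → EMPTY
4: bank 0 row 7 — prev 7 → HIT
5: bank 1 row 3 — prev None → EMPTY
6: bank 0 row 7 — prev 7 → HIT
7: bank 0 row 1 — prev 7 → CONFLICT
8: bank 2 row 8 — prev 8 → HIT
9: bank 2 row 3 — prev 8 → CONFLICT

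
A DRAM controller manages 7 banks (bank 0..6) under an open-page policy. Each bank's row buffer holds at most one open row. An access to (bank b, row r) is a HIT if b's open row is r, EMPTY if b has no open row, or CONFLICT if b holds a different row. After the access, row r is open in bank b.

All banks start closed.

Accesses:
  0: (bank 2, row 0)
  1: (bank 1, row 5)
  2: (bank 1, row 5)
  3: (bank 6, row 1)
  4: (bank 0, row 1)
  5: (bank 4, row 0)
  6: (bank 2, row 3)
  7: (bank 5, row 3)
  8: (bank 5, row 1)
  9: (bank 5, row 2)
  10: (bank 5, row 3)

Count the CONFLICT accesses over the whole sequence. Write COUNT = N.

COUNT = 4

#0 (2,0) E
#1 (1,5) E
#2 (1,5) H  (was 5)
#3 (6,1) E
#4 (0,1) E
#5 (4,0) E
#6 (2,3) C  (was 0)
#7 (5,3) E
#8 (5,1) C  (was 3)
#9 (5,2) C  (was 1)
#10 (5,3) C  (was 2)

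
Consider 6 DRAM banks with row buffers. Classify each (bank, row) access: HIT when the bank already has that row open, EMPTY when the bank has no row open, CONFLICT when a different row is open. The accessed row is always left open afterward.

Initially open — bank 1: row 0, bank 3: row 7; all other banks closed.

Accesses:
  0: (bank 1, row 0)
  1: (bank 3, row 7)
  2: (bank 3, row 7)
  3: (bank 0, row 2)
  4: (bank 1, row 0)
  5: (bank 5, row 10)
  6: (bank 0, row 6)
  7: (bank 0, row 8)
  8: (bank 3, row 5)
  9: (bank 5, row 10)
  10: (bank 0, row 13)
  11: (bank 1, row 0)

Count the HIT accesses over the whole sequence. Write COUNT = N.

COUNT = 6

step 0: bank1 0->0 [HIT]
step 1: bank3 7->7 [HIT]
step 2: bank3 7->7 [HIT]
step 3: bank0 None->2 [EMPTY]
step 4: bank1 0->0 [HIT]
step 5: bank5 None->10 [EMPTY]
step 6: bank0 2->6 [CONFLICT]
step 7: bank0 6->8 [CONFLICT]
step 8: bank3 7->5 [CONFLICT]
step 9: bank5 10->10 [HIT]
step 10: bank0 8->13 [CONFLICT]
step 11: bank1 0->0 [HIT]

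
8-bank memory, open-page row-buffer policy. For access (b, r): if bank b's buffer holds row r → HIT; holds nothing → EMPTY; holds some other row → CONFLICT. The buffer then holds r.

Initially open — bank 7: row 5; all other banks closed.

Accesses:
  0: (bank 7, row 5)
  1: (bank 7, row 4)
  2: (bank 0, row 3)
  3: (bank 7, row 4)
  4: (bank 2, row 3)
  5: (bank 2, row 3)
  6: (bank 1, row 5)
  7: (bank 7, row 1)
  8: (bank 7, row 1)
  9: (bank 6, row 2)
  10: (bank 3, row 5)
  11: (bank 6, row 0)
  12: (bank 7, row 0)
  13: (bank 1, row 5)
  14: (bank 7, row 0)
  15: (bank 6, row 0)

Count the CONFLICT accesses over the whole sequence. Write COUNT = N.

0: bank 7 row 5 — prev 5 → HIT
1: bank 7 row 4 — prev 5 → CONFLICT
2: bank 0 row 3 — prev None → EMPTY
3: bank 7 row 4 — prev 4 → HIT
4: bank 2 row 3 — prev None → EMPTY
5: bank 2 row 3 — prev 3 → HIT
6: bank 1 row 5 — prev None → EMPTY
7: bank 7 row 1 — prev 4 → CONFLICT
8: bank 7 row 1 — prev 1 → HIT
9: bank 6 row 2 — prev None → EMPTY
10: bank 3 row 5 — prev None → EMPTY
11: bank 6 row 0 — prev 2 → CONFLICT
12: bank 7 row 0 — prev 1 → CONFLICT
13: bank 1 row 5 — prev 5 → HIT
14: bank 7 row 0 — prev 0 → HIT
15: bank 6 row 0 — prev 0 → HIT

COUNT = 4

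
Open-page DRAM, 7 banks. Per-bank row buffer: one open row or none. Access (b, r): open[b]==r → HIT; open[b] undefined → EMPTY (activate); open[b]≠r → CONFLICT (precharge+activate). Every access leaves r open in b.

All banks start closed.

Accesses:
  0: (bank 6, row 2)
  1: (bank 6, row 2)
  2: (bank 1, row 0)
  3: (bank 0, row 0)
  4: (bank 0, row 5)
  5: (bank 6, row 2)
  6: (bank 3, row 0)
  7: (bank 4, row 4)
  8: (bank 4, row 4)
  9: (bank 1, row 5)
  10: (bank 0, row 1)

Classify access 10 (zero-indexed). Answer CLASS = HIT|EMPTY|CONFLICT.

  [0] b6 r2: no row ⇒ E
  [1] b6 r2: had r2 ⇒ H
  [2] b1 r0: no row ⇒ E
  [3] b0 r0: no row ⇒ E
  [4] b0 r5: had r0 ⇒ C
  [5] b6 r2: had r2 ⇒ H
  [6] b3 r0: no row ⇒ E
  [7] b4 r4: no row ⇒ E
  [8] b4 r4: had r4 ⇒ H
  [9] b1 r5: had r0 ⇒ C
  [10] b0 r1: had r5 ⇒ C

CLASS = CONFLICT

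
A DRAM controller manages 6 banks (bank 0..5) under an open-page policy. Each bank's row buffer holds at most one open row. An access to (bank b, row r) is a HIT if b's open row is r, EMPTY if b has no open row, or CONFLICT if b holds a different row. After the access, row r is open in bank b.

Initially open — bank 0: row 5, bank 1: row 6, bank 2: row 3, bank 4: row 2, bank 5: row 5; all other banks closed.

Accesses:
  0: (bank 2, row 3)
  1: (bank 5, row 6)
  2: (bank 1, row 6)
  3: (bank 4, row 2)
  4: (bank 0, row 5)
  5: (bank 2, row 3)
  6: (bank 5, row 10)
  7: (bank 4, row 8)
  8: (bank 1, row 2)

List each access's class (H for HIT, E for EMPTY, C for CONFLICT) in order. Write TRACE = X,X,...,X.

TRACE = H,C,H,H,H,H,C,C,C

  [0] b2 r3: had r3 ⇒ H
  [1] b5 r6: had r5 ⇒ C
  [2] b1 r6: had r6 ⇒ H
  [3] b4 r2: had r2 ⇒ H
  [4] b0 r5: had r5 ⇒ H
  [5] b2 r3: had r3 ⇒ H
  [6] b5 r10: had r6 ⇒ C
  [7] b4 r8: had r2 ⇒ C
  [8] b1 r2: had r6 ⇒ C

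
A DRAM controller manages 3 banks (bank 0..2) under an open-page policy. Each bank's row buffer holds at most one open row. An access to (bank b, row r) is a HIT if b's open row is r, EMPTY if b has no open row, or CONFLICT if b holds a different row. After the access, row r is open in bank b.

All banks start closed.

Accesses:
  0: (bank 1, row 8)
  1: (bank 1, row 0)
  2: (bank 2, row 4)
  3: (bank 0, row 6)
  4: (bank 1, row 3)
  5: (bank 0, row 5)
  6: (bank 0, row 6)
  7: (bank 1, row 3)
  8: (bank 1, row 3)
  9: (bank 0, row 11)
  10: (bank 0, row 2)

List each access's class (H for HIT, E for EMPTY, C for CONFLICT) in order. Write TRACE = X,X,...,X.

step 0: bank1 None->8 [EMPTY]
step 1: bank1 8->0 [CONFLICT]
step 2: bank2 None->4 [EMPTY]
step 3: bank0 None->6 [EMPTY]
step 4: bank1 0->3 [CONFLICT]
step 5: bank0 6->5 [CONFLICT]
step 6: bank0 5->6 [CONFLICT]
step 7: bank1 3->3 [HIT]
step 8: bank1 3->3 [HIT]
step 9: bank0 6->11 [CONFLICT]
step 10: bank0 11->2 [CONFLICT]

TRACE = E,C,E,E,C,C,C,H,H,C,C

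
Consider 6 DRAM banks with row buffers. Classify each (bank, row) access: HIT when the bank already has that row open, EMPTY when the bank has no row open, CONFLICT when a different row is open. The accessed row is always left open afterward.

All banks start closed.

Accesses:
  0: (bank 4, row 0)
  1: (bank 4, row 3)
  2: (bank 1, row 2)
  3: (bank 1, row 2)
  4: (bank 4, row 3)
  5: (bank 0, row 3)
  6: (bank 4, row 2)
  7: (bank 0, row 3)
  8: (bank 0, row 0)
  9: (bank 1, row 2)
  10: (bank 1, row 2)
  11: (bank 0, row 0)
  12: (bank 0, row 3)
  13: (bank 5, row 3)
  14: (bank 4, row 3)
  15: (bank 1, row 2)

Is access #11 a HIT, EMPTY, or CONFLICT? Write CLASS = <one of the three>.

0: bank 4 row 0 — prev None → EMPTY
1: bank 4 row 3 — prev 0 → CONFLICT
2: bank 1 row 2 — prev None → EMPTY
3: bank 1 row 2 — prev 2 → HIT
4: bank 4 row 3 — prev 3 → HIT
5: bank 0 row 3 — prev None → EMPTY
6: bank 4 row 2 — prev 3 → CONFLICT
7: bank 0 row 3 — prev 3 → HIT
8: bank 0 row 0 — prev 3 → CONFLICT
9: bank 1 row 2 — prev 2 → HIT
10: bank 1 row 2 — prev 2 → HIT
11: bank 0 row 0 — prev 0 → HIT
12: bank 0 row 3 — prev 0 → CONFLICT
13: bank 5 row 3 — prev None → EMPTY
14: bank 4 row 3 — prev 2 → CONFLICT
15: bank 1 row 2 — prev 2 → HIT

CLASS = HIT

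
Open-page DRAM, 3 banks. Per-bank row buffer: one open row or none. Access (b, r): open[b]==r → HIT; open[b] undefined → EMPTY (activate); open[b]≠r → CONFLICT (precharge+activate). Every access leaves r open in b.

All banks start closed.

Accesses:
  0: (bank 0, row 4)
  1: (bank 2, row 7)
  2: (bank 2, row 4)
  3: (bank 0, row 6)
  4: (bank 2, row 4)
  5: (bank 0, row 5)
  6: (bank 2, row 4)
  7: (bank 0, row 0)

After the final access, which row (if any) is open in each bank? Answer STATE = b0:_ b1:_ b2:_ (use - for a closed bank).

STATE = b0:0 b1:- b2:4

  [0] b0 r4: no row ⇒ E
  [1] b2 r7: no row ⇒ E
  [2] b2 r4: had r7 ⇒ C
  [3] b0 r6: had r4 ⇒ C
  [4] b2 r4: had r4 ⇒ H
  [5] b0 r5: had r6 ⇒ C
  [6] b2 r4: had r4 ⇒ H
  [7] b0 r0: had r5 ⇒ C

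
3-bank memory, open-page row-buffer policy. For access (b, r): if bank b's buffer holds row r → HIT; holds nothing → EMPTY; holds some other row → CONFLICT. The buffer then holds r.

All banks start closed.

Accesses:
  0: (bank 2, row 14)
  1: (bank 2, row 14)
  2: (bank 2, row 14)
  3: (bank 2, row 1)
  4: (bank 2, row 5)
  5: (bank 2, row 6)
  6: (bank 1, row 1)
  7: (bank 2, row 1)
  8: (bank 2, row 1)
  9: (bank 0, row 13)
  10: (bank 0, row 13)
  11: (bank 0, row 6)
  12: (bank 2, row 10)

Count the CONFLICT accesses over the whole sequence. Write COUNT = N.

  [0] b2 r14: no row ⇒ E
  [1] b2 r14: had r14 ⇒ H
  [2] b2 r14: had r14 ⇒ H
  [3] b2 r1: had r14 ⇒ C
  [4] b2 r5: had r1 ⇒ C
  [5] b2 r6: had r5 ⇒ C
  [6] b1 r1: no row ⇒ E
  [7] b2 r1: had r6 ⇒ C
  [8] b2 r1: had r1 ⇒ H
  [9] b0 r13: no row ⇒ E
  [10] b0 r13: had r13 ⇒ H
  [11] b0 r6: had r13 ⇒ C
  [12] b2 r10: had r1 ⇒ C

COUNT = 6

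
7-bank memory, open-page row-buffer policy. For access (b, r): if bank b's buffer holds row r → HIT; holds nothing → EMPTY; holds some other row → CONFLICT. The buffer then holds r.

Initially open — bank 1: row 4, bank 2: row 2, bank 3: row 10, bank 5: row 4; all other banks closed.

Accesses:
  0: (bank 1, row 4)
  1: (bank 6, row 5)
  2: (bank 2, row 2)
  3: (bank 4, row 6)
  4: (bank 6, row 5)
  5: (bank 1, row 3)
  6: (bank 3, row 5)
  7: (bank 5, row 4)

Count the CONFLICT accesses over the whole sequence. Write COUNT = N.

  [0] b1 r4: had r4 ⇒ H
  [1] b6 r5: no row ⇒ E
  [2] b2 r2: had r2 ⇒ H
  [3] b4 r6: no row ⇒ E
  [4] b6 r5: had r5 ⇒ H
  [5] b1 r3: had r4 ⇒ C
  [6] b3 r5: had r10 ⇒ C
  [7] b5 r4: had r4 ⇒ H

COUNT = 2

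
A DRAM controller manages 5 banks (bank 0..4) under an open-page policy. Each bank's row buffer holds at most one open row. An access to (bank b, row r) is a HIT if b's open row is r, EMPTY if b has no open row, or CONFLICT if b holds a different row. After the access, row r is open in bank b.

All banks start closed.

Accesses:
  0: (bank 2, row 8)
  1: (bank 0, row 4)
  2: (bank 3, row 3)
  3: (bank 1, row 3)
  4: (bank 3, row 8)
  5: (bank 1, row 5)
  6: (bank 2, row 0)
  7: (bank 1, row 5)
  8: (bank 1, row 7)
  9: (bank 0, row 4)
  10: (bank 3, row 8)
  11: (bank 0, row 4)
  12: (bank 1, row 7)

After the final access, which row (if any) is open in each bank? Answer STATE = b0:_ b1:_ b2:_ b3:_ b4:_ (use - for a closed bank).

STATE = b0:4 b1:7 b2:0 b3:8 b4:-

0: bank 2 row 8 — prev None → EMPTY
1: bank 0 row 4 — prev None → EMPTY
2: bank 3 row 3 — prev None → EMPTY
3: bank 1 row 3 — prev None → EMPTY
4: bank 3 row 8 — prev 3 → CONFLICT
5: bank 1 row 5 — prev 3 → CONFLICT
6: bank 2 row 0 — prev 8 → CONFLICT
7: bank 1 row 5 — prev 5 → HIT
8: bank 1 row 7 — prev 5 → CONFLICT
9: bank 0 row 4 — prev 4 → HIT
10: bank 3 row 8 — prev 8 → HIT
11: bank 0 row 4 — prev 4 → HIT
12: bank 1 row 7 — prev 7 → HIT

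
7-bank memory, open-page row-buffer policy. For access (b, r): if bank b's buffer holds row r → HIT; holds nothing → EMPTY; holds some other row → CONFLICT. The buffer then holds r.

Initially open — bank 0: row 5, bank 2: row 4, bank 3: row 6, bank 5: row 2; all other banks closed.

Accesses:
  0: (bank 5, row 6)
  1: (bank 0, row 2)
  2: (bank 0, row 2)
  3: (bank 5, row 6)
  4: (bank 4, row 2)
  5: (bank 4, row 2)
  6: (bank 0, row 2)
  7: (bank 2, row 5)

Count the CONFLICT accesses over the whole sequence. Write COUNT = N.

#0 (5,6) C  (was 2)
#1 (0,2) C  (was 5)
#2 (0,2) H  (was 2)
#3 (5,6) H  (was 6)
#4 (4,2) E
#5 (4,2) H  (was 2)
#6 (0,2) H  (was 2)
#7 (2,5) C  (was 4)

COUNT = 3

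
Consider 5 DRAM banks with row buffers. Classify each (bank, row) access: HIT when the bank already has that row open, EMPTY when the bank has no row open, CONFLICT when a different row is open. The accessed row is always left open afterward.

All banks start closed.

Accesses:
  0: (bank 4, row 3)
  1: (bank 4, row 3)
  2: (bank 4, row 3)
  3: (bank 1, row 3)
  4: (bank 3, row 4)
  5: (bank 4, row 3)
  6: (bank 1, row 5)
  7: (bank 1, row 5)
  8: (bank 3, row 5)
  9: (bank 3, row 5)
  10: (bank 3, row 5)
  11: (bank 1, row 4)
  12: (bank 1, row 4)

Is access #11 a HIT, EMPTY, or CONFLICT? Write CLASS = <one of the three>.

#0 (4,3) E
#1 (4,3) H  (was 3)
#2 (4,3) H  (was 3)
#3 (1,3) E
#4 (3,4) E
#5 (4,3) H  (was 3)
#6 (1,5) C  (was 3)
#7 (1,5) H  (was 5)
#8 (3,5) C  (was 4)
#9 (3,5) H  (was 5)
#10 (3,5) H  (was 5)
#11 (1,4) C  (was 5)
#12 (1,4) H  (was 4)

CLASS = CONFLICT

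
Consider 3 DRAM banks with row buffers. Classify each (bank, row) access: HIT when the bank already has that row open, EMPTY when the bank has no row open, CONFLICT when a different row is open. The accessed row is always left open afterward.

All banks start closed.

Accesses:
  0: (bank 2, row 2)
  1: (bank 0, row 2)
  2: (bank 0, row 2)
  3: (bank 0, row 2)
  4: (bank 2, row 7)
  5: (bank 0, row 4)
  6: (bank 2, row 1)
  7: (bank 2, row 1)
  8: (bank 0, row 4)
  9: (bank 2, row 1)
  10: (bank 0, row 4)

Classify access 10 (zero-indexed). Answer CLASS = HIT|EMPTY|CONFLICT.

  [0] b2 r2: no row ⇒ E
  [1] b0 r2: no row ⇒ E
  [2] b0 r2: had r2 ⇒ H
  [3] b0 r2: had r2 ⇒ H
  [4] b2 r7: had r2 ⇒ C
  [5] b0 r4: had r2 ⇒ C
  [6] b2 r1: had r7 ⇒ C
  [7] b2 r1: had r1 ⇒ H
  [8] b0 r4: had r4 ⇒ H
  [9] b2 r1: had r1 ⇒ H
  [10] b0 r4: had r4 ⇒ H

CLASS = HIT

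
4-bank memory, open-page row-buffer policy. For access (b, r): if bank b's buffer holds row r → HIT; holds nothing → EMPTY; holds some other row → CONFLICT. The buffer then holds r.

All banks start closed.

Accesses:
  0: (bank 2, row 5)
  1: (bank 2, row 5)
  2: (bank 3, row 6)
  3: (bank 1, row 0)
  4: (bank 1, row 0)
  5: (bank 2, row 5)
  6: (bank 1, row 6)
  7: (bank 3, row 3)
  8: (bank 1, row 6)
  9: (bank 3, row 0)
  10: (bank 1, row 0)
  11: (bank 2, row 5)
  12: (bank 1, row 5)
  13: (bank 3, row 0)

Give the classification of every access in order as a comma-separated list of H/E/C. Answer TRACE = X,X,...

TRACE = E,H,E,E,H,H,C,C,H,C,C,H,C,H

  [0] b2 r5: no row ⇒ E
  [1] b2 r5: had r5 ⇒ H
  [2] b3 r6: no row ⇒ E
  [3] b1 r0: no row ⇒ E
  [4] b1 r0: had r0 ⇒ H
  [5] b2 r5: had r5 ⇒ H
  [6] b1 r6: had r0 ⇒ C
  [7] b3 r3: had r6 ⇒ C
  [8] b1 r6: had r6 ⇒ H
  [9] b3 r0: had r3 ⇒ C
  [10] b1 r0: had r6 ⇒ C
  [11] b2 r5: had r5 ⇒ H
  [12] b1 r5: had r0 ⇒ C
  [13] b3 r0: had r0 ⇒ H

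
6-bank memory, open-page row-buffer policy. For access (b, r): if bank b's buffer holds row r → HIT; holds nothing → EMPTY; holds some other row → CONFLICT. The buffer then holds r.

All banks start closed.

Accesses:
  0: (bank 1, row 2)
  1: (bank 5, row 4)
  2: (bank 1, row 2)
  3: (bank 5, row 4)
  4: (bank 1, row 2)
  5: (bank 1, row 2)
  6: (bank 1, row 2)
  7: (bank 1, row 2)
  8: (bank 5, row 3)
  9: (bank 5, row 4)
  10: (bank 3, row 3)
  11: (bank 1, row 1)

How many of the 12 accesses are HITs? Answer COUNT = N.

COUNT = 6

0: bank 1 row 2 — prev None → EMPTY
1: bank 5 row 4 — prev None → EMPTY
2: bank 1 row 2 — prev 2 → HIT
3: bank 5 row 4 — prev 4 → HIT
4: bank 1 row 2 — prev 2 → HIT
5: bank 1 row 2 — prev 2 → HIT
6: bank 1 row 2 — prev 2 → HIT
7: bank 1 row 2 — prev 2 → HIT
8: bank 5 row 3 — prev 4 → CONFLICT
9: bank 5 row 4 — prev 3 → CONFLICT
10: bank 3 row 3 — prev None → EMPTY
11: bank 1 row 1 — prev 2 → CONFLICT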